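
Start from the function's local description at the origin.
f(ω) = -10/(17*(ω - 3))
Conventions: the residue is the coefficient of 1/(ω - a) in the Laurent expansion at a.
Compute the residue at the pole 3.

At the order-1 pole 3 set g(ω) = (ω - (3))*f(ω) = -10/17.
Simple pole: residue = g(a) at a = 3, which is -10/17.

The residue is -10/17.


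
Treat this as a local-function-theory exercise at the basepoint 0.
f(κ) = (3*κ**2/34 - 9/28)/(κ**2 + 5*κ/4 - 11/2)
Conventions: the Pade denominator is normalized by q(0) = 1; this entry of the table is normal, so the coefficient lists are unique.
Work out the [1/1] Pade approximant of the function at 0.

The Pade approximant has numerator coefficients [9/154, 156/6545]; denominator coefficients [1, 1013/5610].

Taylor coefficients needed (expand at 0): a_0 = 9/154, a_1 = 45/3388, a_2 = -3039/1267112.
Write the denominator as Q(κ) = 1 + q1*κ. Requiring Q*f - P = O(κ^3) with deg P <= 1 kills the coefficients of κ^2..κ^2 in Q*f:
  κ^2: a_2 + q1*a_1 = 0, i.e. -3039/1267112 + (45/3388)*q1 = 0.
Solving this linear system: q1 = 1013/5610.
The numerator is Q*f truncated at degree 1: P0 = a_0 = 9/154; P1 = a_1 + q1*a_0 = 156/6545.


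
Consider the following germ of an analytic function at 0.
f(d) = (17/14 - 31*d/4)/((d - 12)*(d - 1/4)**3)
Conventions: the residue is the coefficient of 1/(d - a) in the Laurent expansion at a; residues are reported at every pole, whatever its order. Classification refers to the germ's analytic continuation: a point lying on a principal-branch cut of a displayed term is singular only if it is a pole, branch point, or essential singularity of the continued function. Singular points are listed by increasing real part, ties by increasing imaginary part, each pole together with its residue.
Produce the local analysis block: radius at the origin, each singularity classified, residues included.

Radius of convergence at 0: 1/4.
At 1/4: a pole of order 3; residue 41120/726761.
At 12: a pole of order 1; residue -41120/726761.

Denominator factor (d - 12): pole of order 1 at 12, modulus 12.
Denominator factor (d - 1/4)^3: pole of order 3 at 1/4, modulus 1/4.
The radius of convergence is the smallest modulus among the singular points: 1/4.
At the order-3 pole 1/4 set g(d) = (d - (1/4))^3*f(d) = (17/14 - 31*d/4)/(d - 12).
Order-3 pole: residue = g''(a)/2; g''(1/4) = 82240/726761, so the residue is 41120/726761.
At the order-1 pole 12 set g(d) = (d - (12))*f(d) = (17/14 - 31*d/4)/(d - 1/4)**3.
Simple pole: residue = g(a) at a = 12, which is -41120/726761.
List the singular points by increasing real part (a conjugate pair: the negative imaginary part first).


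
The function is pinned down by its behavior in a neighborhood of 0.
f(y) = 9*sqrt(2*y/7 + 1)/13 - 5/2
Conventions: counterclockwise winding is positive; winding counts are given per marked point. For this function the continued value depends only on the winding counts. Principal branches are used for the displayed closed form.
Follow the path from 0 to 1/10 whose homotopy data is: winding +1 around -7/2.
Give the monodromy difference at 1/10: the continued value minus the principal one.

The rational part is single-valued and drops out of the difference; each branch term changes only by its own monodromy.
(9/13)*sqrt(1 - y/(-7/2)): winding +1 is odd, the square root flips sign, contributing -2*(9/13)*sqrt(1 - (1/10)/(-7/2)) = -2*(9/13)*sqrt(36/35) = -(108/455)*sqrt(35).
Summing the contributions at y = 1/10 gives -(108/455)*sqrt(35).

Continued minus principal equals -(108/455)*sqrt(35).


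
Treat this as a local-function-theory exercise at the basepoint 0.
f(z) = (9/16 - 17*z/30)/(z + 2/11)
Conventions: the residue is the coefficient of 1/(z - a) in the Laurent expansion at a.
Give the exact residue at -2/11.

At the order-1 pole -2/11 set g(z) = (z - (-2/11))*f(z) = 9/16 - 17*z/30.
Simple pole: residue = g(a) at a = -2/11, which is 1757/2640.

The residue is 1757/2640.


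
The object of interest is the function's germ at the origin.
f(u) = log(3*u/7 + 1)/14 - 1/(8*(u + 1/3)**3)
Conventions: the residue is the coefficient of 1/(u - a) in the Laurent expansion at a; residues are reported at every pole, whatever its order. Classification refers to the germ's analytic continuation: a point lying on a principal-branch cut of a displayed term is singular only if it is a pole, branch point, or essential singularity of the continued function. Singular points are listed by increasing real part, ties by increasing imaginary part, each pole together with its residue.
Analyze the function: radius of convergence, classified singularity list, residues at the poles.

Denominator factor (u + 1/3)^3: pole of order 3 at -1/3, modulus 1/3.
Branch term (1/14)*log(1 - u/(-7/3)): its argument vanishes at u = -7/3, a logarithmic branch point, modulus 7/3.
The radius of convergence is the smallest modulus among the singular points: 1/3.
The branch term is analytic at -1/3 and contributes nothing to the residue; only the rational part matters.
At the order-3 pole -1/3 set g(u) = (u - (-1/3))^3*(rational part) = -1/8.
Order-3 pole: residue = g''(a)/2; g''(-1/3) = 0, so the residue is 0.
List the singular points by increasing real part (a conjugate pair: the negative imaginary part first).

Radius of convergence at 0: 1/3.
At -7/3: a logarithmic branch point.
At -1/3: a pole of order 3; residue 0.


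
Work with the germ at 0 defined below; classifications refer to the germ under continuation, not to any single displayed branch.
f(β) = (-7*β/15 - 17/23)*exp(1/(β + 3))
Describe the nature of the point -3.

The point is an essential singularity.

The exponent 1/(β - (-3)) has a pole at -3, so exp(1/(β - (-3))) takes every nonzero value near it: an essential singularity (not a pole of any order).


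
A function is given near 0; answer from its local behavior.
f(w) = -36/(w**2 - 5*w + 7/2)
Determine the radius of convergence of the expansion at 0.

The radius of convergence is 5/2 - (1/2)*sqrt(11).

Denominator factor (w**2 - 5*w + 7/2): discriminant 11, real irrational roots 5/2 + (1/2)*sqrt(11) and 5/2 - (1/2)*sqrt(11); poles of order 1, moduli 5/2 + (1/2)*sqrt(11) and 5/2 - (1/2)*sqrt(11).
The radius of convergence is the smallest modulus among the singular points: 5/2 - (1/2)*sqrt(11).


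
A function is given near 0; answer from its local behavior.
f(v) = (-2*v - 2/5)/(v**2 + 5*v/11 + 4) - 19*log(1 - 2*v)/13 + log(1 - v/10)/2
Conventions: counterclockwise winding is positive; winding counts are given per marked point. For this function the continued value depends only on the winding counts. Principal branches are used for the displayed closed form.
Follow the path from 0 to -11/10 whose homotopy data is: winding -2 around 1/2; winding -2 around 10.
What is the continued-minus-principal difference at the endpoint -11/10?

The rational part is single-valued and drops out of the difference; each branch term changes only by its own monodromy.
(-19/13)*log(1 - v/(1/2)): each positive loop around 1/2 adds 2*pi*i to the log, so winding -2 contributes (-19/13)*(-2)*2*pi*i = (76/13)*pi*i.
(1/2)*log(1 - v/(10)): each positive loop around 10 adds 2*pi*i to the log, so winding -2 contributes (1/2)*(-2)*2*pi*i = -(2)*pi*i.
Summing the contributions at v = -11/10 gives (50/13)*pi*i.

Continued minus principal equals (50/13)*pi*i.


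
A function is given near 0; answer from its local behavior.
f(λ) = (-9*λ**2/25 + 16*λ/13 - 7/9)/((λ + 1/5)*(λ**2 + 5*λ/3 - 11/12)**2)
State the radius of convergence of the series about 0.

Denominator factor (λ + 1/5): pole of order 1 at -1/5, modulus 1/5.
Denominator factor (λ**2 + 5*λ/3 - 11/12)^2: discriminant 58/9, real irrational roots -5/6 + (1/6)*sqrt(58) and -5/6 - (1/6)*sqrt(58); poles of order 2, moduli -5/6 + (1/6)*sqrt(58) and 5/6 + (1/6)*sqrt(58).
The radius of convergence is the smallest modulus among the singular points: 1/5.

The radius of convergence is 1/5.


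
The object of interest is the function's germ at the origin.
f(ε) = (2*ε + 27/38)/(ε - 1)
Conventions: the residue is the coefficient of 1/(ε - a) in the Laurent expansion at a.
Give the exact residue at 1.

The residue is 103/38.

At the order-1 pole 1 set g(ε) = (ε - (1))*f(ε) = 2*ε + 27/38.
Simple pole: residue = g(a) at a = 1, which is 103/38.


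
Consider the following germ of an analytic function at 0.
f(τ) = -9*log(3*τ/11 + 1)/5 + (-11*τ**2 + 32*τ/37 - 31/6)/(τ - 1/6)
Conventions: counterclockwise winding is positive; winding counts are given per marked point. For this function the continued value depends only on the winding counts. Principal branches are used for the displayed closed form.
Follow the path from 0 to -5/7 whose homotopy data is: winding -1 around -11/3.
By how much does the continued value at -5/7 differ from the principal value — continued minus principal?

Continued minus principal equals (18/5)*pi*i.

The rational part is single-valued and drops out of the difference; each branch term changes only by its own monodromy.
(-9/5)*log(1 - τ/(-11/3)): each positive loop around -11/3 adds 2*pi*i to the log, so winding -1 contributes (-9/5)*(-1)*2*pi*i = (18/5)*pi*i.
Summing the contributions at τ = -5/7 gives (18/5)*pi*i.


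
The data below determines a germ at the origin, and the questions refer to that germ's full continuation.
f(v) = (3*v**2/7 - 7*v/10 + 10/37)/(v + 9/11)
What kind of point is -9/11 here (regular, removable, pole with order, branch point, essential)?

The point is a pole of order 1.

The denominator factor v + 9/11 vanishes at -9/11 and appears to the power 1; the numerator there equals 354097/313390, nonzero, and no other factor vanishes.
Hence a pole whose order is the multiplicity, 1.


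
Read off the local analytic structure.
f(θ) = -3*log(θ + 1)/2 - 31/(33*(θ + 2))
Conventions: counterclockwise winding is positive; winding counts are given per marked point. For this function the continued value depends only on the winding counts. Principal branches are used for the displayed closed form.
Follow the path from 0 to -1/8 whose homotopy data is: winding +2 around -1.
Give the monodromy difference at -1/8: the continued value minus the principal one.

Continued minus principal equals -(6)*pi*i.

The rational part is single-valued and drops out of the difference; each branch term changes only by its own monodromy.
(-3/2)*log(1 - θ/(-1)): each positive loop around -1 adds 2*pi*i to the log, so winding +2 contributes (-3/2)*(2)*2*pi*i = -(6)*pi*i.
Summing the contributions at θ = -1/8 gives -(6)*pi*i.


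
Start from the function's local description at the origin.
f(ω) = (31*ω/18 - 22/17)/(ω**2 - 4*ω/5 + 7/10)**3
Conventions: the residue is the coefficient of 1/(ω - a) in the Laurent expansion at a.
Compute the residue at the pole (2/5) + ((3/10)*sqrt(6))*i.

The residue is ((289375/1338444)*sqrt(6))*i.

The factor ω**2 - 4*ω/5 + 7/10 splits as (ω - a)(ω - a') with a = (2/5) + ((3/10)*sqrt(6))*i, a' = (2/5) - ((3/10)*sqrt(6))*i. At the order-3 pole a set g(ω) = (ω - a)^3*f(ω) = [31*ω/18 - 22/17] / (ω - a')^3.
Order-3 pole: residue = g''(a)/2; g''((2/5) + ((3/10)*sqrt(6))*i) = ((289375/669222)*sqrt(6))*i, so the residue is ((289375/1338444)*sqrt(6))*i.


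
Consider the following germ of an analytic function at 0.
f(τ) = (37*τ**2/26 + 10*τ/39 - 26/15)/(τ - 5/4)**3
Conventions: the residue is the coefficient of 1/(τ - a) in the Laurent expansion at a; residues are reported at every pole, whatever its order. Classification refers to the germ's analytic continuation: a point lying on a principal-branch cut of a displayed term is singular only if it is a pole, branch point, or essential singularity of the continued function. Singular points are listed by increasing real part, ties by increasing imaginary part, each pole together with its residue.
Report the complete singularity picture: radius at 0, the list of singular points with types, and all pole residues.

Denominator factor (τ - 5/4)^3: pole of order 3 at 5/4, modulus 5/4.
The radius of convergence is the smallest modulus among the singular points: 5/4.
At the order-3 pole 5/4 set g(τ) = (τ - (5/4))^3*f(τ) = 37*τ**2/26 + 10*τ/39 - 26/15.
Order-3 pole: residue = g''(a)/2; g''(5/4) = 37/13, so the residue is 37/26.

Radius of convergence at 0: 5/4.
At 5/4: a pole of order 3; residue 37/26.


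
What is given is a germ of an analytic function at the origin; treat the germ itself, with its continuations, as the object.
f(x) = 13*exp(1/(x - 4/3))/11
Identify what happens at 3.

The point is a regular point.

There is no denominator, hence no pole anywhere.
The essential point of exp(1/(x - (4/3))) is 4/3, not 3.
So the germ continues analytically to 3.


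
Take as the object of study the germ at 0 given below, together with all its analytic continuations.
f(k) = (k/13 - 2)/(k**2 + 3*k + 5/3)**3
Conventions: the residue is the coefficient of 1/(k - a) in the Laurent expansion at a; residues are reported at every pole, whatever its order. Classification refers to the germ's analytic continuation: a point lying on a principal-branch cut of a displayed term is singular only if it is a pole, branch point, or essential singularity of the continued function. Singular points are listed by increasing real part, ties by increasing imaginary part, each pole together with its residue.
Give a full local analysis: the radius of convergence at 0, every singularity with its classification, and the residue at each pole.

Radius of convergence at 0: 3/2 - (1/6)*sqrt(21).
At -3/2 - (1/6)*sqrt(21): a pole of order 3; residue (1485/4459)*sqrt(21).
At -3/2 + (1/6)*sqrt(21): a pole of order 3; residue -(1485/4459)*sqrt(21).

Denominator factor (k**2 + 3*k + 5/3)^3: discriminant 7/3, real irrational roots -3/2 + (1/6)*sqrt(21) and -3/2 - (1/6)*sqrt(21); poles of order 3, moduli 3/2 - (1/6)*sqrt(21) and 3/2 + (1/6)*sqrt(21).
The radius of convergence is the smallest modulus among the singular points: 3/2 - (1/6)*sqrt(21).
The factor k**2 + 3*k + 5/3 splits as (k - a)(k - a') with a = -3/2 - (1/6)*sqrt(21), a' = -3/2 + (1/6)*sqrt(21). At the order-3 pole a set g(k) = (k - a)^3*f(k) = [k/13 - 2] / (k - a')^3.
Order-3 pole: residue = g''(a)/2; g''(-3/2 - (1/6)*sqrt(21)) = (2970/4459)*sqrt(21), so the residue is (1485/4459)*sqrt(21).
The factor k**2 + 3*k + 5/3 splits as (k - a)(k - a') with a = -3/2 + (1/6)*sqrt(21), a' = -3/2 - (1/6)*sqrt(21). At the order-3 pole a set g(k) = (k - a)^3*f(k) = [k/13 - 2] / (k - a')^3.
Order-3 pole: residue = g''(a)/2; g''(-3/2 + (1/6)*sqrt(21)) = -(2970/4459)*sqrt(21), so the residue is -(1485/4459)*sqrt(21).
List the singular points by increasing real part (a conjugate pair: the negative imaginary part first).


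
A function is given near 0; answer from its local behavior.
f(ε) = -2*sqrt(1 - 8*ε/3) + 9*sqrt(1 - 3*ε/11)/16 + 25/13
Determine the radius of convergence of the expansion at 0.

The radius of convergence is 3/8.

Branch term (9/16)*sqrt(1 - ε/(11/3)): its argument vanishes at ε = 11/3, a square-root branch point, modulus 11/3.
Branch term (-2)*sqrt(1 - ε/(3/8)): its argument vanishes at ε = 3/8, a square-root branch point, modulus 3/8.
The radius of convergence is the smallest modulus among the singular points: 3/8.


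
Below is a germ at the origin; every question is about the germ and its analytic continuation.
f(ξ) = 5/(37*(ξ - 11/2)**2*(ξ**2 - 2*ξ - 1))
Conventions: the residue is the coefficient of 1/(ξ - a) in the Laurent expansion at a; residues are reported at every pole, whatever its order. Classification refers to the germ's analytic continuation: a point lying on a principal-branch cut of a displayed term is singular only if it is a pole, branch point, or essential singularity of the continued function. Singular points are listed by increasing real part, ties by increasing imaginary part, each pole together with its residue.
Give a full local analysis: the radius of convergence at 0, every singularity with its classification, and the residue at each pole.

Denominator factor (ξ**2 - 2*ξ - 1): discriminant 8, real irrational roots 1 + sqrt(2) and 1 - sqrt(2); poles of order 1, moduli 1 + sqrt(2) and -1 + sqrt(2).
Denominator factor (ξ - 11/2)^2: pole of order 2 at 11/2, modulus 11/2.
The radius of convergence is the smallest modulus among the singular points: -1 + sqrt(2).
The factor ξ**2 - 2*ξ - 1 splits as (ξ - a)(ξ - a') with a = 1 - sqrt(2), a' = 1 + sqrt(2). At the order-1 pole a set g(ξ) = (ξ - a)*f(ξ) = [5/(37*(ξ - 11/2)**2)] / (ξ - a').
Simple pole: residue = g(a) at a = 1 - sqrt(2), which is 360/197173 - (445/197173)*sqrt(2).
The factor ξ**2 - 2*ξ - 1 splits as (ξ - a)(ξ - a') with a = 1 + sqrt(2), a' = 1 - sqrt(2). At the order-1 pole a set g(ξ) = (ξ - a)*f(ξ) = [5/(37*(ξ - 11/2)**2)] / (ξ - a').
Simple pole: residue = g(a) at a = 1 + sqrt(2), which is 360/197173 + (445/197173)*sqrt(2).
At the order-2 pole 11/2 set g(ξ) = (ξ - (11/2))^2*f(ξ) = 5/(37*(ξ**2 - 2*ξ - 1)).
Order-2 pole: residue = g'(a); g'(11/2) = -720/197173, so the residue is -720/197173.
List the singular points by increasing real part (a conjugate pair: the negative imaginary part first).

Radius of convergence at 0: -1 + sqrt(2).
At 1 - sqrt(2): a pole of order 1; residue 360/197173 - (445/197173)*sqrt(2).
At 1 + sqrt(2): a pole of order 1; residue 360/197173 + (445/197173)*sqrt(2).
At 11/2: a pole of order 2; residue -720/197173.


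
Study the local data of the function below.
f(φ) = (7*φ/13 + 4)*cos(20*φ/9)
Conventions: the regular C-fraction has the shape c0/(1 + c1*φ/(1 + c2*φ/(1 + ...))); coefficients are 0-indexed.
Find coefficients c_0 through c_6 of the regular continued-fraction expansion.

Taylor coefficients (expand at 0): a_0 = 4, a_1 = 7/13, a_2 = -800/81, a_3 = -1400/1053, a_4 = 80000/19683, a_5 = 140000/255879, a_6 = -3200000/4782969.
c0 = a_0 = 4. Peel one level at a time: if S = 1 + c*φ/S' with S'(0) = 1, then c is the φ-coefficient of S and S' = c*φ/(S - 1).
S_1 = c0/f = 1 + (-7/52)*φ + (544769/219024)*φ^2 + ...; c1 = -7/52.
S_2 = c1*φ/(S_1 - 1) = 1 + (544769/29484)*φ + (108953800/321489)*φ^2 + ...; c2 = 544769/29484.
S_3 = c2*φ/(S_2 - 1) = 1 + (-10400/567)*φ + (-270400000/132378867)*φ^2 + ...; c3 = -10400/567.
S_4 = c3*φ/(S_3 - 1) = 1 + (-182000/1634307)*φ + (-6916521500/2670959370249)*φ^2 + ...; c4 = -182000/1634307.
S_5 = c4*φ/(S_4 - 1) = 1 + (-1976149/84983964)*φ + (6265713665/119317485456)*φ^2 + ...; c5 = -1976149/84983964.
S_6 = c5*φ/(S_5 - 1) = 1 + (6265713665/2774513196)*φ + ...; c6 = 6265713665/2774513196.

The regular C-fraction coefficients are [4, -7/52, 544769/29484, -10400/567, -182000/1634307, -1976149/84983964, 6265713665/2774513196].


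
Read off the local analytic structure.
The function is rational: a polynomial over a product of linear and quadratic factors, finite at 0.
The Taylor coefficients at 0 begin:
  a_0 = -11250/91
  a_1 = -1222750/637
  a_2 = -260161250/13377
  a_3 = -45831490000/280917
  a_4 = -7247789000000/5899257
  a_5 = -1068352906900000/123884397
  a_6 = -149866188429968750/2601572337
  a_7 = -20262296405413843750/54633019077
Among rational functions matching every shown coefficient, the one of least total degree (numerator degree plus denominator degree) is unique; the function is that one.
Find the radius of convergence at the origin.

No rational of total degree below 6 reproduces all 8 coefficients; solving the [1/5] Pade equations on them gives f(h) = (2*h/5 + 18/13)/((h - 1/5)**3*(h**2 - h/3 + 7/5)), whose expansion matches every shown term.
Denominator factor (h**2 - h/3 + 7/5): discriminant -247/45, complex-conjugate roots (1/6) + ((1/30)*sqrt(1235))*i and (1/6) - ((1/30)*sqrt(1235))*i; poles of order 1, moduli (1/5)*sqrt(35) and (1/5)*sqrt(35).
Denominator factor (h - 1/5)^3: pole of order 3 at 1/5, modulus 1/5.
The radius of convergence is the smallest modulus among the singular points: 1/5.

The radius of convergence is 1/5.


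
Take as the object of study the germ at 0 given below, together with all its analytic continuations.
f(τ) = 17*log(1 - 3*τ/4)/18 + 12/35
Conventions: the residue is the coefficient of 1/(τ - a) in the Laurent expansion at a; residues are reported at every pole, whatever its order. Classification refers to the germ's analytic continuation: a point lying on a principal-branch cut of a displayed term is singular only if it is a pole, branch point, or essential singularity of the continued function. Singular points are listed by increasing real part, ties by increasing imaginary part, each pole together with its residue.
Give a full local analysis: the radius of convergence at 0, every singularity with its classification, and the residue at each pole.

Radius of convergence at 0: 4/3.
At 4/3: a logarithmic branch point.

Branch term (17/18)*log(1 - τ/(4/3)): its argument vanishes at τ = 4/3, a logarithmic branch point, modulus 4/3.
The radius of convergence is the smallest modulus among the singular points: 4/3.


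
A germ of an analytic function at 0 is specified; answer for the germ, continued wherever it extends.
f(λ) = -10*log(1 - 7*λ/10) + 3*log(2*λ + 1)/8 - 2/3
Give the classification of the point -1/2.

The term (3/8)*log(1 - λ/(-1/2)) has argument 1 - -1/2/(-1/2) = 0 at -1/2: a logarithmic (infinitely-sheeted) branch point; the remaining terms are analytic or single-valued there.

The point is a logarithmic branch point.


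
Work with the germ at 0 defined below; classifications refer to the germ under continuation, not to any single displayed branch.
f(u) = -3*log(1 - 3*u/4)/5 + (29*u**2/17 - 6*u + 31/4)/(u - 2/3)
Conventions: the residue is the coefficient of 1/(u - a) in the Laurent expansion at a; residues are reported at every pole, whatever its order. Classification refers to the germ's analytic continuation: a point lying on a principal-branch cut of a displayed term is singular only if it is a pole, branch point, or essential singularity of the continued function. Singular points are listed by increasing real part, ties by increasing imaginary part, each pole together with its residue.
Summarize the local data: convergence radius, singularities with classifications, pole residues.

Denominator factor (u - 2/3): pole of order 1 at 2/3, modulus 2/3.
Branch term (-3/5)*log(1 - u/(4/3)): its argument vanishes at u = 4/3, a logarithmic branch point, modulus 4/3.
The radius of convergence is the smallest modulus among the singular points: 2/3.
The branch term is analytic at 2/3 and contributes nothing to the residue; only the rational part matters.
At the order-1 pole 2/3 set g(u) = (u - (2/3))*(rational part) = 29*u**2/17 - 6*u + 31/4.
Simple pole: residue = g(a) at a = 2/3, which is 2759/612.
List the singular points by increasing real part (a conjugate pair: the negative imaginary part first).

Radius of convergence at 0: 2/3.
At 2/3: a pole of order 1; residue 2759/612.
At 4/3: a logarithmic branch point.


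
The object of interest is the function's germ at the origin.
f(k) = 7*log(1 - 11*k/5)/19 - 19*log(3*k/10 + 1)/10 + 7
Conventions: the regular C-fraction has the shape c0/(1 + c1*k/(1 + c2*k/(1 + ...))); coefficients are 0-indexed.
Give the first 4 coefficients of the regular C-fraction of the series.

The regular C-fraction coefficients are [7, 2623/13300, -6812436/8721475, -679338485413/857712942144].

Taylor coefficients (expand at 0): a_0 = 7, a_1 = -2623/1900, a_2 = -30631/38000, a_3 = -755107/570000.
c0 = a_0 = 7. Peel one level at a time: if S = 1 + c*k/S' with S'(0) = 1, then c is the k-coefficient of S and S' = c*k/(S - 1).
S_1 = c0/f = 1 + (2623/13300)*k + (1703109/11055625)*k^2 + ...; c1 = 2623/13300.
S_2 = c1*k/(S_1 - 1) = 1 + (-6812436/8721475)*k + (-5107808161/8256154800)*k^2 + ...; c2 = -6812436/8721475.
S_3 = c2*k/(S_2 - 1) = 1 + (-679338485413/857712942144)*k + ...; c3 = -679338485413/857712942144.


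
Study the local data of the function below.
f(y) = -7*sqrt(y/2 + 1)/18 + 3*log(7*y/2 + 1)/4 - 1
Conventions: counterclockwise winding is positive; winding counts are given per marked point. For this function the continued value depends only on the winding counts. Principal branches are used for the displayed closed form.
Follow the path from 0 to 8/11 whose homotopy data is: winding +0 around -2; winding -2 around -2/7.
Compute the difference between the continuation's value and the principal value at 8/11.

The rational part is single-valued and drops out of the difference; each branch term changes only by its own monodromy.
(-7/18)*sqrt(1 - y/(-2)): winding +0 is even, the square root returns to the same sheet, contribution 0.
(3/4)*log(1 - y/(-2/7)): each positive loop around -2/7 adds 2*pi*i to the log, so winding -2 contributes (3/4)*(-2)*2*pi*i = -(3)*pi*i.
Summing the contributions at y = 8/11 gives -(3)*pi*i.

Continued minus principal equals -(3)*pi*i.


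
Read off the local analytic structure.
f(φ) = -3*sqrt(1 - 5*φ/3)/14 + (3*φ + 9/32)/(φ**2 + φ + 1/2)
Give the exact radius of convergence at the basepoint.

Denominator factor (φ**2 + φ + 1/2): discriminant -1, complex-conjugate roots (-1/2) + (1/2)*i and (-1/2) - (1/2)*i; poles of order 1, moduli (1/2)*sqrt(2) and (1/2)*sqrt(2).
Branch term (-3/14)*sqrt(1 - φ/(3/5)): its argument vanishes at φ = 3/5, a square-root branch point, modulus 3/5.
The radius of convergence is the smallest modulus among the singular points: 3/5.

The radius of convergence is 3/5.


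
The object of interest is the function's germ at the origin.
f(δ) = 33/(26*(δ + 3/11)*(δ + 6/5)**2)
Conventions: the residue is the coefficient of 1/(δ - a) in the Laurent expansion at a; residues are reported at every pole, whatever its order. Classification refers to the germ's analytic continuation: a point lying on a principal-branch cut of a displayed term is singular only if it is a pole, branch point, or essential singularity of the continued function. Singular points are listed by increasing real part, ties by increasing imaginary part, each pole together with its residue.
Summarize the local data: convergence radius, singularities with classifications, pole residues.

Denominator factor (δ + 3/11): pole of order 1 at -3/11, modulus 3/11.
Denominator factor (δ + 6/5)^2: pole of order 2 at -6/5, modulus 6/5.
The radius of convergence is the smallest modulus among the singular points: 3/11.
At the order-2 pole -6/5 set g(δ) = (δ - (-6/5))^2*f(δ) = 33/(26*(δ + 3/11)).
Order-2 pole: residue = g'(a); g'(-6/5) = -33275/22542, so the residue is -33275/22542.
At the order-1 pole -3/11 set g(δ) = (δ - (-3/11))*f(δ) = 33/(26*(δ + 6/5)**2).
Simple pole: residue = g(a) at a = -3/11, which is 33275/22542.
List the singular points by increasing real part (a conjugate pair: the negative imaginary part first).

Radius of convergence at 0: 3/11.
At -6/5: a pole of order 2; residue -33275/22542.
At -3/11: a pole of order 1; residue 33275/22542.


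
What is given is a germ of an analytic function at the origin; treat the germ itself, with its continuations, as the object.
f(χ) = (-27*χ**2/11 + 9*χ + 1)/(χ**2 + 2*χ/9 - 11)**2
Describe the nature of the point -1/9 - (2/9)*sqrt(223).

The point is a pole of order 2.

The denominator factor χ**2 + 2*χ/9 - 11 vanishes at -1/9 - (2/9)*sqrt(223) and appears to the power 2; the numerator there equals -893/33 - (70/33)*sqrt(223), nonzero, and no other factor vanishes.
Hence a pole whose order is the multiplicity, 2.


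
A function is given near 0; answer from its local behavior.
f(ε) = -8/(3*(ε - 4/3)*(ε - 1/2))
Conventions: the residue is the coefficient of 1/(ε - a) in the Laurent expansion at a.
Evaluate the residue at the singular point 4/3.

The residue is -16/5.

At the order-1 pole 4/3 set g(ε) = (ε - (4/3))*f(ε) = -8/(3*(ε - 1/2)).
Simple pole: residue = g(a) at a = 4/3, which is -16/5.


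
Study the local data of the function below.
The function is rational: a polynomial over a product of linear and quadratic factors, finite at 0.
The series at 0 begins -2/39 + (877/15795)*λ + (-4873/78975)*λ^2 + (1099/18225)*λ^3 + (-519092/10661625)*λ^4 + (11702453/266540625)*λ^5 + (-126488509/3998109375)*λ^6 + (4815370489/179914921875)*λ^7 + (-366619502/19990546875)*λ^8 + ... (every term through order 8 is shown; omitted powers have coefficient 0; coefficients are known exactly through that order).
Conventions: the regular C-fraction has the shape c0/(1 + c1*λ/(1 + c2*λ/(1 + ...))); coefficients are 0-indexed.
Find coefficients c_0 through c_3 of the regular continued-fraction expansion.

Taylor coefficients (read off): a_0 = -2/39, a_1 = 877/15795, a_2 = -4873/78975, a_3 = 1099/18225.
c0 = a_0 = -2/39. Peel one level at a time: if S = 1 + c*λ/S' with S'(0) = 1, then c is the λ-coefficient of S and S' = c*λ/(S - 1).
S_1 = c0/f = 1 + (877/810)*λ + (-20297/656100)*λ^2 + ...; c1 = 877/810.
S_2 = c1*λ/(S_1 - 1) = 1 + (20297/710370)*λ + (8589892/57684675)*λ^2 + ...; c2 = 20297/710370.
S_3 = c2*λ/(S_2 - 1) = 1 + (-463854168/89002345)*λ + ...; c3 = -463854168/89002345.

The regular C-fraction coefficients are [-2/39, 877/810, 20297/710370, -463854168/89002345].


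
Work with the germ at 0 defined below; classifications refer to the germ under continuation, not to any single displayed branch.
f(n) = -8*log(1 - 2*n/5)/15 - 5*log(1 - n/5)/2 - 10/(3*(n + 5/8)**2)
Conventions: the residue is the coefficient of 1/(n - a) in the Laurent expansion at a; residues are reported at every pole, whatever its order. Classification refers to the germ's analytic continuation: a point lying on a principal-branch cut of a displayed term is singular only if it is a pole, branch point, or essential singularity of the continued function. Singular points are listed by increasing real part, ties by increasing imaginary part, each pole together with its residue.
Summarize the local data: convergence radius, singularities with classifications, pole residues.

Radius of convergence at 0: 5/8.
At -5/8: a pole of order 2; residue 0.
At 5/2: a logarithmic branch point.
At 5: a logarithmic branch point.

Denominator factor (n + 5/8)^2: pole of order 2 at -5/8, modulus 5/8.
Branch term (-5/2)*log(1 - n/(5)): its argument vanishes at n = 5, a logarithmic branch point, modulus 5.
Branch term (-8/15)*log(1 - n/(5/2)): its argument vanishes at n = 5/2, a logarithmic branch point, modulus 5/2.
The radius of convergence is the smallest modulus among the singular points: 5/8.
The branch terms are analytic at -5/8 and contribute nothing to the residue; only the rational part matters.
At the order-2 pole -5/8 set g(n) = (n - (-5/8))^2*(rational part) = -10/3.
Order-2 pole: residue = g'(a); g'(-5/8) = 0, so the residue is 0.
List the singular points by increasing real part (a conjugate pair: the negative imaginary part first).


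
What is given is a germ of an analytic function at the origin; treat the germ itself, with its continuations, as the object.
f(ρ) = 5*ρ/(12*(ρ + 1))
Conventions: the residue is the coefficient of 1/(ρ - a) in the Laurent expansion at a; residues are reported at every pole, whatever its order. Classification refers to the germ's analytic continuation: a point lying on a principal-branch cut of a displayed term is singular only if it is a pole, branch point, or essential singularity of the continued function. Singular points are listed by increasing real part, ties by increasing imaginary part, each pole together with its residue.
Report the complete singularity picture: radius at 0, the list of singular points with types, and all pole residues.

Radius of convergence at 0: 1.
At -1: a pole of order 1; residue -5/12.

Denominator factor (ρ + 1): pole of order 1 at -1, modulus 1.
The radius of convergence is the smallest modulus among the singular points: 1.
At the order-1 pole -1 set g(ρ) = (ρ - (-1))*f(ρ) = 5*ρ/12.
Simple pole: residue = g(a) at a = -1, which is -5/12.


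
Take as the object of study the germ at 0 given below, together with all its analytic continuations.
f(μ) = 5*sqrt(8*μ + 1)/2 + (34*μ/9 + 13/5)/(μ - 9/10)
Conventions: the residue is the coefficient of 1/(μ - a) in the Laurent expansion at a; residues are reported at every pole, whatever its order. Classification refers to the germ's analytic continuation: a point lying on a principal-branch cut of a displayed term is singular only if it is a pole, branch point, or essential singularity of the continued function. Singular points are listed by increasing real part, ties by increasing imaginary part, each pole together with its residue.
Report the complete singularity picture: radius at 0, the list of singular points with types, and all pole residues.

Radius of convergence at 0: 1/8.
At -1/8: an algebraic (square-root) branch point.
At 9/10: a pole of order 1; residue 6.

Denominator factor (μ - 9/10): pole of order 1 at 9/10, modulus 9/10.
Branch term (5/2)*sqrt(1 - μ/(-1/8)): its argument vanishes at μ = -1/8, a square-root branch point, modulus 1/8.
The radius of convergence is the smallest modulus among the singular points: 1/8.
The branch term is analytic at 9/10 and contributes nothing to the residue; only the rational part matters.
At the order-1 pole 9/10 set g(μ) = (μ - (9/10))*(rational part) = 34*μ/9 + 13/5.
Simple pole: residue = g(a) at a = 9/10, which is 6.
List the singular points by increasing real part (a conjugate pair: the negative imaginary part first).


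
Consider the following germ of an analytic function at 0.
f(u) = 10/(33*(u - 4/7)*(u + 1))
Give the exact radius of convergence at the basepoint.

The radius of convergence is 4/7.

Denominator factor (u + 1): pole of order 1 at -1, modulus 1.
Denominator factor (u - 4/7): pole of order 1 at 4/7, modulus 4/7.
The radius of convergence is the smallest modulus among the singular points: 4/7.


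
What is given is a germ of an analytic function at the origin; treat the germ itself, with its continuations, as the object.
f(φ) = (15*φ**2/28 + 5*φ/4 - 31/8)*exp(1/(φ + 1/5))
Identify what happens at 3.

There is no denominator, hence no pole anywhere.
The essential point of exp(1/(φ - (-1/5))) is -1/5, not 3.
So the germ continues analytically to 3.

The point is a regular point.


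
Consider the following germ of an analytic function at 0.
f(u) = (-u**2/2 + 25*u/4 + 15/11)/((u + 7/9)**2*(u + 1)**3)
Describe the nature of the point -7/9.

The denominator factor u + 7/9 vanishes at -7/9 and appears to the power 2; the numerator there equals -13543/3564, nonzero, and no other factor vanishes.
Hence a pole whose order is the multiplicity, 2.

The point is a pole of order 2.


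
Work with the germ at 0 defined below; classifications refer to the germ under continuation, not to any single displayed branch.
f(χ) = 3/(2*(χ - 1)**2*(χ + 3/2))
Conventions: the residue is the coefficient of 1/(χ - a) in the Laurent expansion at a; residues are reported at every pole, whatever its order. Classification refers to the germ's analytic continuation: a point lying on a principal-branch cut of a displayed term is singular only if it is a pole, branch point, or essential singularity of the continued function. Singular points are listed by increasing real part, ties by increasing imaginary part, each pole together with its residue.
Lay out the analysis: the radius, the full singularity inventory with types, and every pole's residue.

Radius of convergence at 0: 1.
At -3/2: a pole of order 1; residue 6/25.
At 1: a pole of order 2; residue -6/25.

Denominator factor (χ - 1)^2: pole of order 2 at 1, modulus 1.
Denominator factor (χ + 3/2): pole of order 1 at -3/2, modulus 3/2.
The radius of convergence is the smallest modulus among the singular points: 1.
At the order-1 pole -3/2 set g(χ) = (χ - (-3/2))*f(χ) = 3/(2*(χ - 1)**2).
Simple pole: residue = g(a) at a = -3/2, which is 6/25.
At the order-2 pole 1 set g(χ) = (χ - (1))^2*f(χ) = 3/(2*(χ + 3/2)).
Order-2 pole: residue = g'(a); g'(1) = -6/25, so the residue is -6/25.
List the singular points by increasing real part (a conjugate pair: the negative imaginary part first).


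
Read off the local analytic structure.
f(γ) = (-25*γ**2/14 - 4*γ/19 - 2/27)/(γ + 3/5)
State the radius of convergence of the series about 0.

Denominator factor (γ + 3/5): pole of order 1 at -3/5, modulus 3/5.
The radius of convergence is the smallest modulus among the singular points: 3/5.

The radius of convergence is 3/5.


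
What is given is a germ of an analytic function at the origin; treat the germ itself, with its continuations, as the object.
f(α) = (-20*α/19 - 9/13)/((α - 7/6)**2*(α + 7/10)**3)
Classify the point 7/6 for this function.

The denominator factor α - 7/6 vanishes at 7/6 and appears to the power 2; the numerator there equals -1423/741, nonzero, and no other factor vanishes.
Hence a pole whose order is the multiplicity, 2.

The point is a pole of order 2.


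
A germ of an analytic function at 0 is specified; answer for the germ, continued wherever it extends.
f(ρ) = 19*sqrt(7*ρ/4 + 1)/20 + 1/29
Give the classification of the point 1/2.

The point is a regular point.

There is no denominator, hence no pole anywhere.
Branch term sqrt(1 - ρ/(-4/7)): argument at 1/2 is 15/8, nonzero, so 1/2 is not its branch point (a point on a principal cut is still regular for the continued germ).
So the germ continues analytically to 1/2.


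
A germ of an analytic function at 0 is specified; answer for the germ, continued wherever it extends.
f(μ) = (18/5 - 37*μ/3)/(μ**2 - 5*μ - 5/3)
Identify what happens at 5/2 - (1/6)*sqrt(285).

The denominator factor μ**2 - 5*μ - 5/3 vanishes at 5/2 - (1/6)*sqrt(285) and appears to the power 1; the numerator there equals -817/30 + (37/18)*sqrt(285), nonzero, and no other factor vanishes.
Hence a pole whose order is the multiplicity, 1.

The point is a pole of order 1.


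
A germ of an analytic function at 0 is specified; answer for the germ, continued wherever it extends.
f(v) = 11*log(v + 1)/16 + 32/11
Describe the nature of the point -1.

The point is a logarithmic branch point.

The term (11/16)*log(1 - v/(-1)) has argument 1 - -1/(-1) = 0 at -1: a logarithmic (infinitely-sheeted) branch point; the remaining terms are analytic or single-valued there.


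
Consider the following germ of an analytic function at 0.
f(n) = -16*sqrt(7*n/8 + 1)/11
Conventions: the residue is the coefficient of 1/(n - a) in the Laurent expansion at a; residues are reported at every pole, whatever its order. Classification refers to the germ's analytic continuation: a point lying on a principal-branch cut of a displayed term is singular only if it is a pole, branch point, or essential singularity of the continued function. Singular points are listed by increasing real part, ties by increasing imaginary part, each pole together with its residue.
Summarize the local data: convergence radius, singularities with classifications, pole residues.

Branch term (-16/11)*sqrt(1 - n/(-8/7)): its argument vanishes at n = -8/7, a square-root branch point, modulus 8/7.
The radius of convergence is the smallest modulus among the singular points: 8/7.

Radius of convergence at 0: 8/7.
At -8/7: an algebraic (square-root) branch point.


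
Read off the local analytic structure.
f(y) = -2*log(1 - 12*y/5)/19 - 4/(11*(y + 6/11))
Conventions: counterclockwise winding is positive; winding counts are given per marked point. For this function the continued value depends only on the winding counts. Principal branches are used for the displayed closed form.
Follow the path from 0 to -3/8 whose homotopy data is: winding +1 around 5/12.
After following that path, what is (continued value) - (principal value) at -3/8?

Continued minus principal equals -(4/19)*pi*i.

The rational part is single-valued and drops out of the difference; each branch term changes only by its own monodromy.
(-2/19)*log(1 - y/(5/12)): each positive loop around 5/12 adds 2*pi*i to the log, so winding +1 contributes (-2/19)*(1)*2*pi*i = -(4/19)*pi*i.
Summing the contributions at y = -3/8 gives -(4/19)*pi*i.


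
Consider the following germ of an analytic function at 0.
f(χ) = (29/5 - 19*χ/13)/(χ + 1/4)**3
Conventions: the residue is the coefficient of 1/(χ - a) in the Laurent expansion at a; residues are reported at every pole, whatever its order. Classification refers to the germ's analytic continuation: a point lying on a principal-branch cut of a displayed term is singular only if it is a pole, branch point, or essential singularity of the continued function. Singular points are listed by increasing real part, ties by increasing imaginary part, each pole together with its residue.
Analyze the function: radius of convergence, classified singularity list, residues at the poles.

Radius of convergence at 0: 1/4.
At -1/4: a pole of order 3; residue 0.

Denominator factor (χ + 1/4)^3: pole of order 3 at -1/4, modulus 1/4.
The radius of convergence is the smallest modulus among the singular points: 1/4.
At the order-3 pole -1/4 set g(χ) = (χ - (-1/4))^3*f(χ) = 29/5 - 19*χ/13.
Order-3 pole: residue = g''(a)/2; g''(-1/4) = 0, so the residue is 0.
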